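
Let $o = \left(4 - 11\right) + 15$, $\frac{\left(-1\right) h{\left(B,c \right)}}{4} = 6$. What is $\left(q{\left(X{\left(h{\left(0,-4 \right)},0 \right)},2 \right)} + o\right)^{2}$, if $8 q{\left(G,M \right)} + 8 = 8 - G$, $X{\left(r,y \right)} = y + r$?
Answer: $121$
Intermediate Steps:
$h{\left(B,c \right)} = -24$ ($h{\left(B,c \right)} = \left(-4\right) 6 = -24$)
$X{\left(r,y \right)} = r + y$
$q{\left(G,M \right)} = - \frac{G}{8}$ ($q{\left(G,M \right)} = -1 + \frac{8 - G}{8} = -1 - \left(-1 + \frac{G}{8}\right) = - \frac{G}{8}$)
$o = 8$ ($o = -7 + 15 = 8$)
$\left(q{\left(X{\left(h{\left(0,-4 \right)},0 \right)},2 \right)} + o\right)^{2} = \left(- \frac{-24 + 0}{8} + 8\right)^{2} = \left(\left(- \frac{1}{8}\right) \left(-24\right) + 8\right)^{2} = \left(3 + 8\right)^{2} = 11^{2} = 121$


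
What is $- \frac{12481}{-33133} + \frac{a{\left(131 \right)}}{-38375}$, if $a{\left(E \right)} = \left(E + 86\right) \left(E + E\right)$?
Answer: $- \frac{1404785207}{1271478875} \approx -1.1048$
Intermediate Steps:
$a{\left(E \right)} = 2 E \left(86 + E\right)$ ($a{\left(E \right)} = \left(86 + E\right) 2 E = 2 E \left(86 + E\right)$)
$- \frac{12481}{-33133} + \frac{a{\left(131 \right)}}{-38375} = - \frac{12481}{-33133} + \frac{2 \cdot 131 \left(86 + 131\right)}{-38375} = \left(-12481\right) \left(- \frac{1}{33133}\right) + 2 \cdot 131 \cdot 217 \left(- \frac{1}{38375}\right) = \frac{12481}{33133} + 56854 \left(- \frac{1}{38375}\right) = \frac{12481}{33133} - \frac{56854}{38375} = - \frac{1404785207}{1271478875}$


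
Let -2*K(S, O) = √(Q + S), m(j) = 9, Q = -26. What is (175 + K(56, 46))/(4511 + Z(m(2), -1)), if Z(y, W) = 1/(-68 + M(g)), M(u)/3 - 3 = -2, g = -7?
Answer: 11375/293214 - 65*√30/586428 ≈ 0.038187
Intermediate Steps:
M(u) = 3 (M(u) = 9 + 3*(-2) = 9 - 6 = 3)
K(S, O) = -√(-26 + S)/2
Z(y, W) = -1/65 (Z(y, W) = 1/(-68 + 3) = 1/(-65) = -1/65)
(175 + K(56, 46))/(4511 + Z(m(2), -1)) = (175 - √(-26 + 56)/2)/(4511 - 1/65) = (175 - √30/2)/(293214/65) = (175 - √30/2)*(65/293214) = 11375/293214 - 65*√30/586428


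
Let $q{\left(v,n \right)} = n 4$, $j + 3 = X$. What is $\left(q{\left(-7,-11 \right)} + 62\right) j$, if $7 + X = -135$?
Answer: $-2610$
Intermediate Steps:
$X = -142$ ($X = -7 - 135 = -142$)
$j = -145$ ($j = -3 - 142 = -145$)
$q{\left(v,n \right)} = 4 n$
$\left(q{\left(-7,-11 \right)} + 62\right) j = \left(4 \left(-11\right) + 62\right) \left(-145\right) = \left(-44 + 62\right) \left(-145\right) = 18 \left(-145\right) = -2610$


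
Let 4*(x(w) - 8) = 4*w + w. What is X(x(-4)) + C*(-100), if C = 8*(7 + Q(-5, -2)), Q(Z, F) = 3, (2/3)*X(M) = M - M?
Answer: -8000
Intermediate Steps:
x(w) = 8 + 5*w/4 (x(w) = 8 + (4*w + w)/4 = 8 + (5*w)/4 = 8 + 5*w/4)
X(M) = 0 (X(M) = 3*(M - M)/2 = (3/2)*0 = 0)
C = 80 (C = 8*(7 + 3) = 8*10 = 80)
X(x(-4)) + C*(-100) = 0 + 80*(-100) = 0 - 8000 = -8000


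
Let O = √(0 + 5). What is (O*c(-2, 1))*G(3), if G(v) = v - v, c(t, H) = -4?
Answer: 0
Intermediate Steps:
G(v) = 0
O = √5 ≈ 2.2361
(O*c(-2, 1))*G(3) = (√5*(-4))*0 = -4*√5*0 = 0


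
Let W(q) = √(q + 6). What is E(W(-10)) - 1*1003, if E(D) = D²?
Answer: -1007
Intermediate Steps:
W(q) = √(6 + q)
E(W(-10)) - 1*1003 = (√(6 - 10))² - 1*1003 = (√(-4))² - 1003 = (2*I)² - 1003 = -4 - 1003 = -1007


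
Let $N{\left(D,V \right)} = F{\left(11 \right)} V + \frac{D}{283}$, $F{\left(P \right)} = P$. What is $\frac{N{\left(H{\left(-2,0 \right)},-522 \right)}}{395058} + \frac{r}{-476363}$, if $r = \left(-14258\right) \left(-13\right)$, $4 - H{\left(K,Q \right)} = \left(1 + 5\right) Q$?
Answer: $- \frac{10748460295511}{26629028488641} \approx -0.40364$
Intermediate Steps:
$H{\left(K,Q \right)} = 4 - 6 Q$ ($H{\left(K,Q \right)} = 4 - \left(1 + 5\right) Q = 4 - 6 Q$)
$N{\left(D,V \right)} = 11 V + \frac{D}{283}$
$r = 185354$
$\frac{N{\left(H{\left(-2,0 \right)},-522 \right)}}{395058} + \frac{r}{-476363} = \frac{11 \left(-522\right) + \frac{4 - 0}{283}}{395058} + \frac{185354}{-476363} = \left(-5742 + \frac{4 + 0}{283}\right) \frac{1}{395058} + 185354 \left(- \frac{1}{476363}\right) = \left(-5742 + \frac{1}{283} \cdot 4\right) \frac{1}{395058} - \frac{185354}{476363} = \left(-5742 + \frac{4}{283}\right) \frac{1}{395058} - \frac{185354}{476363} = \left(- \frac{1624982}{283}\right) \frac{1}{395058} - \frac{185354}{476363} = - \frac{812491}{55900707} - \frac{185354}{476363} = - \frac{10748460295511}{26629028488641}$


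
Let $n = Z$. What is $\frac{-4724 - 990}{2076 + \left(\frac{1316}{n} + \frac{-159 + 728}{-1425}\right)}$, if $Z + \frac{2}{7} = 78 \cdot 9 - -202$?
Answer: $- \frac{25754569350}{9361866703} \approx -2.751$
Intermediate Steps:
$Z = \frac{6326}{7}$ ($Z = - \frac{2}{7} + \left(78 \cdot 9 - -202\right) = - \frac{2}{7} + \left(702 + 202\right) = - \frac{2}{7} + 904 = \frac{6326}{7} \approx 903.71$)
$n = \frac{6326}{7} \approx 903.71$
$\frac{-4724 - 990}{2076 + \left(\frac{1316}{n} + \frac{-159 + 728}{-1425}\right)} = \frac{-4724 - 990}{2076 + \left(\frac{1316}{\frac{6326}{7}} + \frac{-159 + 728}{-1425}\right)} = - \frac{5714}{2076 + \left(1316 \cdot \frac{7}{6326} + 569 \left(- \frac{1}{1425}\right)\right)} = - \frac{5714}{2076 + \left(\frac{4606}{3163} - \frac{569}{1425}\right)} = - \frac{5714}{2076 + \frac{4763803}{4507275}} = - \frac{5714}{\frac{9361866703}{4507275}} = \left(-5714\right) \frac{4507275}{9361866703} = - \frac{25754569350}{9361866703}$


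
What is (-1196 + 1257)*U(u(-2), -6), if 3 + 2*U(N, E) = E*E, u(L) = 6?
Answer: 2013/2 ≈ 1006.5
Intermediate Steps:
U(N, E) = -3/2 + E²/2 (U(N, E) = -3/2 + (E*E)/2 = -3/2 + E²/2)
(-1196 + 1257)*U(u(-2), -6) = (-1196 + 1257)*(-3/2 + (½)*(-6)²) = 61*(-3/2 + (½)*36) = 61*(-3/2 + 18) = 61*(33/2) = 2013/2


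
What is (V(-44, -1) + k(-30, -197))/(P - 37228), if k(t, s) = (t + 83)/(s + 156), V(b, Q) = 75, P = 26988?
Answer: -1511/209920 ≈ -0.0071980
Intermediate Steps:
k(t, s) = (83 + t)/(156 + s)
(V(-44, -1) + k(-30, -197))/(P - 37228) = (75 + (83 - 30)/(156 - 197))/(26988 - 37228) = (75 + 53/(-41))/(-10240) = (75 - 1/41*53)*(-1/10240) = (75 - 53/41)*(-1/10240) = (3022/41)*(-1/10240) = -1511/209920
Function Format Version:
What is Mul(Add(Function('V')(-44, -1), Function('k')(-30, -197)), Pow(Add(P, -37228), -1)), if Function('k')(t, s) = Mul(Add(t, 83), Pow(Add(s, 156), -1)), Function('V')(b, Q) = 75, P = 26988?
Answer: Rational(-1511, 209920) ≈ -0.0071980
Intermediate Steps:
Function('k')(t, s) = Mul(Pow(Add(156, s), -1), Add(83, t)) (Function('k')(t, s) = Mul(Add(83, t), Pow(Add(156, s), -1)) = Mul(Pow(Add(156, s), -1), Add(83, t)))
Mul(Add(Function('V')(-44, -1), Function('k')(-30, -197)), Pow(Add(P, -37228), -1)) = Mul(Add(75, Mul(Pow(Add(156, -197), -1), Add(83, -30))), Pow(Add(26988, -37228), -1)) = Mul(Add(75, Mul(Pow(-41, -1), 53)), Pow(-10240, -1)) = Mul(Add(75, Mul(Rational(-1, 41), 53)), Rational(-1, 10240)) = Mul(Add(75, Rational(-53, 41)), Rational(-1, 10240)) = Mul(Rational(3022, 41), Rational(-1, 10240)) = Rational(-1511, 209920)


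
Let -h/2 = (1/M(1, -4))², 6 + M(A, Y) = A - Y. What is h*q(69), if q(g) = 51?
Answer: -102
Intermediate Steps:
M(A, Y) = -6 + A - Y (M(A, Y) = -6 + (A - Y) = -6 + A - Y)
h = -2 (h = -2/(-6 + 1 - 1*(-4))² = -2/(-6 + 1 + 4)² = -2*(1/(-1))² = -2*(-1)² = -2*1 = -2)
h*q(69) = -2*51 = -102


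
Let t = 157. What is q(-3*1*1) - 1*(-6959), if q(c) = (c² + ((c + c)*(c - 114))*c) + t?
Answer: 5019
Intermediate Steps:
q(c) = 157 + c² + 2*c²*(-114 + c) (q(c) = (c² + ((c + c)*(c - 114))*c) + 157 = (c² + ((2*c)*(-114 + c))*c) + 157 = (c² + (2*c*(-114 + c))*c) + 157 = (c² + 2*c²*(-114 + c)) + 157 = 157 + c² + 2*c²*(-114 + c))
q(-3*1*1) - 1*(-6959) = (157 - 227*(-3*1*1)² + 2*(-3*1*1)³) - 1*(-6959) = (157 - 227*(-3*1)² + 2*(-3*1)³) + 6959 = (157 - 227*(-3)² + 2*(-3)³) + 6959 = (157 - 227*9 + 2*(-27)) + 6959 = (157 - 2043 - 54) + 6959 = -1940 + 6959 = 5019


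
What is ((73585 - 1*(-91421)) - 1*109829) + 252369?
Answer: 307546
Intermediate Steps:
((73585 - 1*(-91421)) - 1*109829) + 252369 = ((73585 + 91421) - 109829) + 252369 = (165006 - 109829) + 252369 = 55177 + 252369 = 307546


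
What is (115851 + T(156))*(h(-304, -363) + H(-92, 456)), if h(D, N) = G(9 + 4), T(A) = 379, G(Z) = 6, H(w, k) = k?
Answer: 53698260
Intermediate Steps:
h(D, N) = 6
(115851 + T(156))*(h(-304, -363) + H(-92, 456)) = (115851 + 379)*(6 + 456) = 116230*462 = 53698260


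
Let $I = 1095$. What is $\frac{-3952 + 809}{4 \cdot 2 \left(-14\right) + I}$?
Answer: $- \frac{3143}{983} \approx -3.1974$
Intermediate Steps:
$\frac{-3952 + 809}{4 \cdot 2 \left(-14\right) + I} = \frac{-3952 + 809}{4 \cdot 2 \left(-14\right) + 1095} = - \frac{3143}{8 \left(-14\right) + 1095} = - \frac{3143}{-112 + 1095} = - \frac{3143}{983}$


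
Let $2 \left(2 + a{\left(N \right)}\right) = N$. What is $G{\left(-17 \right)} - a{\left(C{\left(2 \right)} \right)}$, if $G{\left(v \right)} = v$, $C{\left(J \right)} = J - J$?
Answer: $-15$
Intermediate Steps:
$C{\left(J \right)} = 0$
$a{\left(N \right)} = -2 + \frac{N}{2}$
$G{\left(-17 \right)} - a{\left(C{\left(2 \right)} \right)} = -17 - \left(-2 + \frac{1}{2} \cdot 0\right) = -17 - \left(-2 + 0\right) = -17 - -2 = -17 + 2 = -15$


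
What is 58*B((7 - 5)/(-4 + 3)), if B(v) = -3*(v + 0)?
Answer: 348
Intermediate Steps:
B(v) = -3*v
58*B((7 - 5)/(-4 + 3)) = 58*(-3*(7 - 5)/(-4 + 3)) = 58*(-6/(-1)) = 58*(-6*(-1)) = 58*(-3*(-2)) = 58*6 = 348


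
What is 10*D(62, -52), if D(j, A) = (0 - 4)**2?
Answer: 160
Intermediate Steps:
D(j, A) = 16 (D(j, A) = (-4)**2 = 16)
10*D(62, -52) = 10*16 = 160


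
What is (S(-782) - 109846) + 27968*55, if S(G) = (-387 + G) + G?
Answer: 1426443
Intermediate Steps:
S(G) = -387 + 2*G
(S(-782) - 109846) + 27968*55 = ((-387 + 2*(-782)) - 109846) + 27968*55 = ((-387 - 1564) - 109846) + 1538240 = (-1951 - 109846) + 1538240 = -111797 + 1538240 = 1426443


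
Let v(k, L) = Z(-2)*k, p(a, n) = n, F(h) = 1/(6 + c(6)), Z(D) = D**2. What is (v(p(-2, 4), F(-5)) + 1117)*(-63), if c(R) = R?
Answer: -71379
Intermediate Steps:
F(h) = 1/12 (F(h) = 1/(6 + 6) = 1/12)
v(k, L) = 4*k (v(k, L) = (-2)**2*k = 4*k)
(v(p(-2, 4), F(-5)) + 1117)*(-63) = (4*4 + 1117)*(-63) = (16 + 1117)*(-63) = 1133*(-63) = -71379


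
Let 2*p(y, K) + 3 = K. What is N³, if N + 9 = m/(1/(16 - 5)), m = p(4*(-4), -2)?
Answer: -389017/8 ≈ -48627.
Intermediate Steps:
p(y, K) = -3/2 + K/2
m = -5/2 (m = -3/2 + (½)*(-2) = -3/2 - 1 = -5/2 ≈ -2.5000)
N = -73/2 (N = -9 - 5/(2*(1/(16 - 5))) = -9 - 5/(2*(1/11)) = -9 - 5/(2*1/11) = -9 - 5/2*11 = -9 - 55/2 = -73/2 ≈ -36.500)
N³ = (-73/2)³ = -389017/8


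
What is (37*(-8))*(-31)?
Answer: 9176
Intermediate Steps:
(37*(-8))*(-31) = -296*(-31) = 9176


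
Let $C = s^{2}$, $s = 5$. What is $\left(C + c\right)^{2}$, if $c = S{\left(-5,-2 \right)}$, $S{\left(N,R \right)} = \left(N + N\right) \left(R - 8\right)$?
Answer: $15625$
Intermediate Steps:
$C = 25$ ($C = 5^{2} = 25$)
$S{\left(N,R \right)} = 2 N \left(-8 + R\right)$
$c = 100$ ($c = 2 \left(-5\right) \left(-8 - 2\right) = 2 \left(-5\right) \left(-10\right) = 100$)
$\left(C + c\right)^{2} = \left(25 + 100\right)^{2} = 125^{2} = 15625$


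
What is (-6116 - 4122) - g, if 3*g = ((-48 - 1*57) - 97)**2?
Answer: -71518/3 ≈ -23839.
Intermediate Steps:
g = 40804/3 (g = ((-48 - 1*57) - 97)**2/3 = ((-48 - 57) - 97)**2/3 = (-105 - 97)**2/3 = (1/3)*(-202)**2 = (1/3)*40804 = 40804/3 ≈ 13601.)
(-6116 - 4122) - g = (-6116 - 4122) - 1*40804/3 = -10238 - 40804/3 = -71518/3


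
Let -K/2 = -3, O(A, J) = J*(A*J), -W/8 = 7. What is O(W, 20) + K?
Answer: -22394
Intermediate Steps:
W = -56 (W = -8*7 = -56)
O(A, J) = A*J²
K = 6 (K = -2*(-3) = 6)
O(W, 20) + K = -56*20² + 6 = -56*400 + 6 = -22400 + 6 = -22394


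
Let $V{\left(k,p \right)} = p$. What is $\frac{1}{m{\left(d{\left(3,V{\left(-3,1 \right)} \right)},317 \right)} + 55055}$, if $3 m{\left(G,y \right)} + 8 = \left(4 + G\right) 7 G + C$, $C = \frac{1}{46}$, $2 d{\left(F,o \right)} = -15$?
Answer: $\frac{276}{15211351} \approx 1.8144 \cdot 10^{-5}$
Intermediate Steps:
$d{\left(F,o \right)} = - \frac{15}{2}$ ($d{\left(F,o \right)} = \frac{1}{2} \left(-15\right) = - \frac{15}{2}$)
$C = \frac{1}{46} \approx 0.021739$
$m{\left(G,y \right)} = - \frac{367}{138} + \frac{G \left(28 + 7 G\right)}{3}$ ($m{\left(G,y \right)} = - \frac{8}{3} + \frac{\left(4 + G\right) 7 G + \frac{1}{46}}{3} = - \frac{8}{3} + \frac{\left(28 + 7 G\right) G + \frac{1}{46}}{3} = - \frac{8}{3} + \frac{G \left(28 + 7 G\right) + \frac{1}{46}}{3} = - \frac{8}{3} + \frac{\frac{1}{46} + G \left(28 + 7 G\right)}{3} = - \frac{8}{3} + \left(\frac{1}{138} + \frac{G \left(28 + 7 G\right)}{3}\right) = - \frac{367}{138} + \frac{G \left(28 + 7 G\right)}{3}$)
$\frac{1}{m{\left(d{\left(3,V{\left(-3,1 \right)} \right)},317 \right)} + 55055} = \frac{1}{\left(- \frac{367}{138} + \frac{7 \left(- \frac{15}{2}\right)^{2}}{3} + \frac{28}{3} \left(- \frac{15}{2}\right)\right) + 55055} = \frac{1}{\left(- \frac{367}{138} + \frac{7}{3} \cdot \frac{225}{4} - 70\right) + 55055} = \frac{1}{\left(- \frac{367}{138} + \frac{525}{4} - 70\right) + 55055} = \frac{1}{\frac{16171}{276} + 55055} = \frac{1}{\frac{15211351}{276}} = \frac{276}{15211351}$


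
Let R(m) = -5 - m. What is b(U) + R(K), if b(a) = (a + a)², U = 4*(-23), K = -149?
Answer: 34000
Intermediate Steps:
U = -92
b(a) = 4*a² (b(a) = (2*a)² = 4*a²)
b(U) + R(K) = 4*(-92)² + (-5 - 1*(-149)) = 4*8464 + (-5 + 149) = 33856 + 144 = 34000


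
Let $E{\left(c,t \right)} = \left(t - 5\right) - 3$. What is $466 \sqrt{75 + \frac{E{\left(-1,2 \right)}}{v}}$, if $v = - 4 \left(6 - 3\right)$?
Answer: $233 \sqrt{302} \approx 4049.1$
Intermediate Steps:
$E{\left(c,t \right)} = -8 + t$ ($E{\left(c,t \right)} = \left(-5 + t\right) - 3 = -8 + t$)
$v = -12$ ($v = \left(-4\right) 3 = -12$)
$466 \sqrt{75 + \frac{E{\left(-1,2 \right)}}{v}} = 466 \sqrt{75 + \frac{-8 + 2}{-12}} = 466 \sqrt{75 - - \frac{1}{2}} = 466 \sqrt{75 + \frac{1}{2}} = 466 \sqrt{\frac{151}{2}} = 466 \frac{\sqrt{302}}{2} = 233 \sqrt{302}$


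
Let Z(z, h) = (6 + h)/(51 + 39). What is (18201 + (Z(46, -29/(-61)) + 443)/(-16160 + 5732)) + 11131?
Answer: 335849270915/11449944 ≈ 29332.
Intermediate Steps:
Z(z, h) = 1/15 + h/90 (Z(z, h) = (6 + h)/90 = (6 + h)*(1/90) = 1/15 + h/90)
(18201 + (Z(46, -29/(-61)) + 443)/(-16160 + 5732)) + 11131 = (18201 + ((1/15 + (-29/(-61))/90) + 443)/(-16160 + 5732)) + 11131 = (18201 + ((1/15 + (-29*(-1/61))/90) + 443)/(-10428)) + 11131 = (18201 + ((1/15 + (1/90)*(29/61)) + 443)*(-1/10428)) + 11131 = (18201 + ((1/15 + 29/5490) + 443)*(-1/10428)) + 11131 = (18201 + (79/1098 + 443)*(-1/10428)) + 11131 = (18201 + (486493/1098)*(-1/10428)) + 11131 = (18201 - 486493/11449944) + 11131 = 208399944251/11449944 + 11131 = 335849270915/11449944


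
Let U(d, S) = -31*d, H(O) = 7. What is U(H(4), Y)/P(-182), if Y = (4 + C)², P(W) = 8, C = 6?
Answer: -217/8 ≈ -27.125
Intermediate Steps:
Y = 100 (Y = (4 + 6)² = 10² = 100)
U(H(4), Y)/P(-182) = -31*7/8 = -217*⅛ = -217/8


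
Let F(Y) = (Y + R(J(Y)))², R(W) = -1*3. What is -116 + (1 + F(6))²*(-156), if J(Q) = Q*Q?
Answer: -15716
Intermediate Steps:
J(Q) = Q²
R(W) = -3
F(Y) = (-3 + Y)² (F(Y) = (Y - 3)² = (-3 + Y)²)
-116 + (1 + F(6))²*(-156) = -116 + (1 + (-3 + 6)²)²*(-156) = -116 + (1 + 3²)²*(-156) = -116 + (1 + 9)²*(-156) = -116 + 10²*(-156) = -116 + 100*(-156) = -116 - 15600 = -15716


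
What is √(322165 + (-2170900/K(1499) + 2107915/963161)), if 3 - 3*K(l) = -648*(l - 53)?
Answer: 2*√7288809391903517781884680505/300830817257 ≈ 567.59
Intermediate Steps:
K(l) = -11447 + 216*l (K(l) = 1 - (-216)*(l - 53) = 1 - (-216)*(-53 + l) = 1 - (34344 - 648*l)/3 = 1 + (-11448 + 216*l) = -11447 + 216*l)
√(322165 + (-2170900/K(1499) + 2107915/963161)) = √(322165 + (-2170900/(-11447 + 216*1499) + 2107915/963161)) = √(322165 + (-2170900/(-11447 + 323784) + 2107915*(1/963161))) = √(322165 + (-2170900/312337 + 2107915/963161)) = √(322165 - 1432546367545/300830817257) = √(96915727695233860/300830817257) = 2*√7288809391903517781884680505/300830817257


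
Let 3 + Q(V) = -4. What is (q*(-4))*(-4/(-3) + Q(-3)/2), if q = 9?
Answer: 78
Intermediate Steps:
Q(V) = -7 (Q(V) = -3 - 4 = -7)
(q*(-4))*(-4/(-3) + Q(-3)/2) = (9*(-4))*(-4/(-3) - 7/2) = -36*(-4*(-⅓) - 7*½) = -36*(4/3 - 7/2) = -36*(-13/6) = 78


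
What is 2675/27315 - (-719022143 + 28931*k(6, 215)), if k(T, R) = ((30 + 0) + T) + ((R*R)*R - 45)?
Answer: -1566831255065654/5463 ≈ -2.8681e+11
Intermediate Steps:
k(T, R) = -15 + T + R**3 (k(T, R) = (30 + T) + (R**2*R - 45) = (30 + T) + (R**3 - 45) = (30 + T) + (-45 + R**3) = -15 + T + R**3)
2675/27315 - (-719022143 + 28931*k(6, 215)) = 2675/27315 - 28931/(1/(-24853 + (-15 + 6 + 215**3))) = 2675*(1/27315) - 28931/(1/(-24853 + (-15 + 6 + 9938375))) = 535/5463 - 28931/(1/(-24853 + 9938366)) = 535/5463 - 28931/(1/9913513) = 535/5463 - 28931/1/9913513 = 535/5463 - 28931*9913513 = 535/5463 - 286807844603 = -1566831255065654/5463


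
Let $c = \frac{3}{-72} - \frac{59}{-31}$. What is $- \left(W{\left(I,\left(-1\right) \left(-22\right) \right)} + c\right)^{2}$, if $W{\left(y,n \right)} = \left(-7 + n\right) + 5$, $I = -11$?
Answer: $- \frac{264550225}{553536} \approx -477.93$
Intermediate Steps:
$W{\left(y,n \right)} = -2 + n$
$c = \frac{1385}{744}$ ($c = 3 \left(- \frac{1}{72}\right) - - \frac{59}{31} = - \frac{1}{24} + \frac{59}{31} = \frac{1385}{744} \approx 1.8616$)
$- \left(W{\left(I,\left(-1\right) \left(-22\right) \right)} + c\right)^{2} = - \left(\left(-2 - -22\right) + \frac{1385}{744}\right)^{2} = - \left(\left(-2 + 22\right) + \frac{1385}{744}\right)^{2} = - \left(20 + \frac{1385}{744}\right)^{2} = - \left(\frac{16265}{744}\right)^{2} = \left(-1\right) \frac{264550225}{553536} = - \frac{264550225}{553536}$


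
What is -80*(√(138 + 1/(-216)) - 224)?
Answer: 17920 - 20*√178842/9 ≈ 16980.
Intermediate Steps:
-80*(√(138 + 1/(-216)) - 224) = -80*(√(138 - 1/216) - 224) = -80*(√(29807/216) - 224) = -80*(√178842/36 - 224) = -80*(-224 + √178842/36) = 17920 - 20*√178842/9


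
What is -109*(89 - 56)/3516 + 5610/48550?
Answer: -5163653/5690060 ≈ -0.90749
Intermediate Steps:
-109*(89 - 56)/3516 + 5610/48550 = -109*33*(1/3516) + 5610*(1/48550) = -3597*1/3516 + 561/4855 = -1199/1172 + 561/4855 = -5163653/5690060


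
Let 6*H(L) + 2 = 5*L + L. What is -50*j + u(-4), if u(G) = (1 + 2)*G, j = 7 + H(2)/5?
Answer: -1136/3 ≈ -378.67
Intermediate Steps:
H(L) = -1/3 + L (H(L) = -1/3 + (5*L + L)/6 = -1/3 + (6*L)/6 = -1/3 + L)
j = 22/3 (j = 7 + (-1/3 + 2)/5 = 7 + (5/3)*(1/5) = 7 + 1/3 = 22/3 ≈ 7.3333)
u(G) = 3*G
-50*j + u(-4) = -50*22/3 + 3*(-4) = -1100/3 - 12 = -1136/3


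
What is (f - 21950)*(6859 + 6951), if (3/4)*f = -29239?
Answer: -2524550860/3 ≈ -8.4152e+8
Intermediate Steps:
f = -116956/3 (f = (4/3)*(-29239) = -116956/3 ≈ -38985.)
(f - 21950)*(6859 + 6951) = (-116956/3 - 21950)*(6859 + 6951) = -182806/3*13810 = -2524550860/3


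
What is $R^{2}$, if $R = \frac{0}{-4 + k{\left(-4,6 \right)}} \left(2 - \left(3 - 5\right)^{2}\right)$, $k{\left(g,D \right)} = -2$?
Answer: $0$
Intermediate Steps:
$R = 0$ ($R = \frac{0}{-4 - 2} \left(2 - \left(3 - 5\right)^{2}\right) = \frac{0}{-6} \left(2 - \left(-2\right)^{2}\right) = 0 \left(- \frac{1}{6}\right) \left(2 - 4\right) = 0 \left(2 - 4\right) = 0 \left(-2\right) = 0$)
$R^{2} = 0^{2} = 0$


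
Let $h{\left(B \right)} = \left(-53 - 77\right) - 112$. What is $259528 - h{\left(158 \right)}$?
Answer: $259770$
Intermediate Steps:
$h{\left(B \right)} = -242$ ($h{\left(B \right)} = -130 - 112 = -242$)
$259528 - h{\left(158 \right)} = 259528 - -242 = 259528 + 242 = 259770$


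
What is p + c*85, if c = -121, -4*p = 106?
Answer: -20623/2 ≈ -10312.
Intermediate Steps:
p = -53/2 (p = -¼*106 = -53/2 ≈ -26.500)
p + c*85 = -53/2 - 121*85 = -53/2 - 10285 = -20623/2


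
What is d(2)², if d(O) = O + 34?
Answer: 1296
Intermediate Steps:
d(O) = 34 + O
d(2)² = (34 + 2)² = 36² = 1296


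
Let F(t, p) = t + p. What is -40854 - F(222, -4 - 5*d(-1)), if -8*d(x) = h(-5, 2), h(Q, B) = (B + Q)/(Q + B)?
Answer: -328581/8 ≈ -41073.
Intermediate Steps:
h(Q, B) = 1 (h(Q, B) = (B + Q)/(B + Q) = 1)
d(x) = -⅛ (d(x) = -⅛*1 = -⅛)
F(t, p) = p + t
-40854 - F(222, -4 - 5*d(-1)) = -40854 - ((-4 - 5*(-⅛)) + 222) = -40854 - ((-4 + 5/8) + 222) = -40854 - (-27/8 + 222) = -40854 - 1*1749/8 = -40854 - 1749/8 = -328581/8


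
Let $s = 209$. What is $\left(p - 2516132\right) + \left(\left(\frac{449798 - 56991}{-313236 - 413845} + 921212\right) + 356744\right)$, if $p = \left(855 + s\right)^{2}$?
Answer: $- \frac{77129145287}{727081} \approx -1.0608 \cdot 10^{5}$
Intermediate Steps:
$p = 1132096$ ($p = \left(855 + 209\right)^{2} = 1064^{2} = 1132096$)
$\left(p - 2516132\right) + \left(\left(\frac{449798 - 56991}{-313236 - 413845} + 921212\right) + 356744\right) = \left(1132096 - 2516132\right) + \left(\left(\frac{449798 - 56991}{-313236 - 413845} + 921212\right) + 356744\right) = -1384036 + \left(\left(\frac{392807}{-727081} + 921212\right) + 356744\right) = -1384036 + \left(\left(392807 \left(- \frac{1}{727081}\right) + 921212\right) + 356744\right) = -1384036 + \left(\left(- \frac{392807}{727081} + 921212\right) + 356744\right) = -1384036 + \left(\frac{669795349365}{727081} + 356744\right) = -1384036 + \frac{929177133629}{727081} = - \frac{77129145287}{727081}$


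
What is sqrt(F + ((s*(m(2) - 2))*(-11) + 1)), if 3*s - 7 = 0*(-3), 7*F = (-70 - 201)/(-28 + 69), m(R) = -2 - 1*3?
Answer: sqrt(133232001)/861 ≈ 13.406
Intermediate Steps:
m(R) = -5 (m(R) = -2 - 3 = -5)
F = -271/287 (F = ((-70 - 201)/(-28 + 69))/7 = (-271/41)/7 = (-271*1/41)/7 = (1/7)*(-271/41) = -271/287 ≈ -0.94425)
s = 7/3 (s = 7/3 + (0*(-3))/3 = 7/3 + (1/3)*0 = 7/3 + 0 = 7/3 ≈ 2.3333)
sqrt(F + ((s*(m(2) - 2))*(-11) + 1)) = sqrt(-271/287 + ((7*(-5 - 2)/3)*(-11) + 1)) = sqrt(-271/287 + (((7/3)*(-7))*(-11) + 1)) = sqrt(-271/287 + (-49/3*(-11) + 1)) = sqrt(-271/287 + (539/3 + 1)) = sqrt(-271/287 + 542/3) = sqrt(154741/861) = sqrt(133232001)/861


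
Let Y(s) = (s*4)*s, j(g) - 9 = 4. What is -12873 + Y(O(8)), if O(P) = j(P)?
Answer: -12197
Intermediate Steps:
j(g) = 13 (j(g) = 9 + 4 = 13)
O(P) = 13
Y(s) = 4*s**2 (Y(s) = (4*s)*s = 4*s**2)
-12873 + Y(O(8)) = -12873 + 4*13**2 = -12873 + 4*169 = -12873 + 676 = -12197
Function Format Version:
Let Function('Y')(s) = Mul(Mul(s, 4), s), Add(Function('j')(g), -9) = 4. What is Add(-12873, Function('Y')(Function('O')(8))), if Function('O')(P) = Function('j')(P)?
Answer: -12197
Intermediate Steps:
Function('j')(g) = 13 (Function('j')(g) = Add(9, 4) = 13)
Function('O')(P) = 13
Function('Y')(s) = Mul(4, Pow(s, 2)) (Function('Y')(s) = Mul(Mul(4, s), s) = Mul(4, Pow(s, 2)))
Add(-12873, Function('Y')(Function('O')(8))) = Add(-12873, Mul(4, Pow(13, 2))) = Add(-12873, Mul(4, 169)) = Add(-12873, 676) = -12197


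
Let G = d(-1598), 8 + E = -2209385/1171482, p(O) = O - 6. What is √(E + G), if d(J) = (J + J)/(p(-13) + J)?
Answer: 5*I*√2574306898240506/90204114 ≈ 2.8124*I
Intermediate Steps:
p(O) = -6 + O
d(J) = 2*J/(-19 + J) (d(J) = (J + J)/((-6 - 13) + J) = (2*J)/(-19 + J) = 2*J/(-19 + J))
E = -11581241/1171482 (E = -8 - 2209385/1171482 = -11581241/1171482 ≈ -9.8860)
G = 3196/1617 (G = 2*(-1598)/(-19 - 1598) = 2*(-1598)/(-1617) = 2*(-1598)*(-1/1617) = 3196/1617 ≈ 1.9765)
√(E + G) = √(-11581241/1171482 + 3196/1617) = √(-4994270075/631428798) = 5*I*√2574306898240506/90204114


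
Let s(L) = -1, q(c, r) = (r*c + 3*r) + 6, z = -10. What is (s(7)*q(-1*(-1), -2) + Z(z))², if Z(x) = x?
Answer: 64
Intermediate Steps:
q(c, r) = 6 + 3*r + c*r (q(c, r) = (c*r + 3*r) + 6 = (3*r + c*r) + 6 = 6 + 3*r + c*r)
(s(7)*q(-1*(-1), -2) + Z(z))² = (-(6 + 3*(-2) - 1*(-1)*(-2)) - 10)² = (-(6 - 6 + 1*(-2)) - 10)² = (-(6 - 6 - 2) - 10)² = (-1*(-2) - 10)² = (2 - 10)² = (-8)² = 64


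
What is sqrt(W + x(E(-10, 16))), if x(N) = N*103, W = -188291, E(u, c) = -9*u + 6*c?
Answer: I*sqrt(169133) ≈ 411.26*I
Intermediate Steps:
x(N) = 103*N
sqrt(W + x(E(-10, 16))) = sqrt(-188291 + 103*(-9*(-10) + 6*16)) = sqrt(-188291 + 103*(90 + 96)) = sqrt(-188291 + 103*186) = sqrt(-188291 + 19158) = sqrt(-169133) = I*sqrt(169133)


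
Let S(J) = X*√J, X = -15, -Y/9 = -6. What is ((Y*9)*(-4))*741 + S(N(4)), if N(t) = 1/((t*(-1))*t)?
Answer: -1440504 - 15*I/4 ≈ -1.4405e+6 - 3.75*I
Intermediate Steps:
Y = 54 (Y = -9*(-6) = 54)
N(t) = -1/t² (N(t) = 1/((-t)*t) = 1/(-t²) = -1/t²)
S(J) = -15*√J
((Y*9)*(-4))*741 + S(N(4)) = ((54*9)*(-4))*741 - 15*I/4 = (486*(-4))*741 - 15*I/4 = -1944*741 - 15*I/4 = -1440504 - 15*I/4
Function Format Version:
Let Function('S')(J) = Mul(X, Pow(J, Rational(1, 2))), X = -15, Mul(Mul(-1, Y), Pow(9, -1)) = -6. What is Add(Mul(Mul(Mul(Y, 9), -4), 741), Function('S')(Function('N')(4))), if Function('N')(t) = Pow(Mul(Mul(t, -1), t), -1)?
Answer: Add(-1440504, Mul(Rational(-15, 4), I)) ≈ Add(-1.4405e+6, Mul(-3.7500, I))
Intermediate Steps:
Y = 54 (Y = Mul(-9, -6) = 54)
Function('N')(t) = Mul(-1, Pow(t, -2)) (Function('N')(t) = Pow(Mul(Mul(-1, t), t), -1) = Pow(Mul(-1, Pow(t, 2)), -1) = Mul(-1, Pow(t, -2)))
Function('S')(J) = Mul(-15, Pow(J, Rational(1, 2)))
Add(Mul(Mul(Mul(Y, 9), -4), 741), Function('S')(Function('N')(4))) = Add(Mul(Mul(Mul(54, 9), -4), 741), Mul(-15, Pow(Mul(-1, Pow(4, -2)), Rational(1, 2)))) = Add(Mul(Mul(486, -4), 741), Mul(-15, Pow(Mul(-1, Rational(1, 16)), Rational(1, 2)))) = Add(Mul(-1944, 741), Mul(-15, Pow(Rational(-1, 16), Rational(1, 2)))) = Add(-1440504, Mul(-15, Mul(Rational(1, 4), I))) = Add(-1440504, Mul(Rational(-15, 4), I))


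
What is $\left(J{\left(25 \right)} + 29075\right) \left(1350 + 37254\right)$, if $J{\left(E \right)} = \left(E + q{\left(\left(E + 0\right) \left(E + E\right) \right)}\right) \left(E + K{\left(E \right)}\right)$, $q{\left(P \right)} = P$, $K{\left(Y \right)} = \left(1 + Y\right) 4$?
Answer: $7471804200$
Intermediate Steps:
$K{\left(Y \right)} = 4 + 4 Y$
$J{\left(E \right)} = \left(4 + 5 E\right) \left(E + 2 E^{2}\right)$ ($J{\left(E \right)} = \left(E + \left(E + 0\right) \left(E + E\right)\right) \left(E + \left(4 + 4 E\right)\right) = \left(E + E 2 E\right) \left(4 + 5 E\right) = \left(E + 2 E^{2}\right) \left(4 + 5 E\right) = \left(4 + 5 E\right) \left(E + 2 E^{2}\right)$)
$\left(J{\left(25 \right)} + 29075\right) \left(1350 + 37254\right) = \left(25 \left(4 + 10 \cdot 25^{2} + 13 \cdot 25\right) + 29075\right) \left(1350 + 37254\right) = \left(25 \left(4 + 10 \cdot 625 + 325\right) + 29075\right) 38604 = \left(25 \left(4 + 6250 + 325\right) + 29075\right) 38604 = \left(25 \cdot 6579 + 29075\right) 38604 = \left(164475 + 29075\right) 38604 = 193550 \cdot 38604 = 7471804200$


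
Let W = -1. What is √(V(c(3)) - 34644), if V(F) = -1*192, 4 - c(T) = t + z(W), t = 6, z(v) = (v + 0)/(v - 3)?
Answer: 2*I*√8709 ≈ 186.64*I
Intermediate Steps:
z(v) = v/(-3 + v)
c(T) = -9/4 (c(T) = 4 - (6 - 1/(-3 - 1)) = 4 - (6 - 1/(-4)) = 4 - (6 - 1*(-¼)) = 4 - (6 + ¼) = 4 - 1*25/4 = 4 - 25/4 = -9/4)
V(F) = -192
√(V(c(3)) - 34644) = √(-192 - 34644) = √(-34836) = 2*I*√8709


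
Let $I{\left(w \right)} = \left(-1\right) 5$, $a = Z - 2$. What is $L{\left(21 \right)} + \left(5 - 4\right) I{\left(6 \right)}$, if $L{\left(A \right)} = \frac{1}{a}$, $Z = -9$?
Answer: $- \frac{56}{11} \approx -5.0909$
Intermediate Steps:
$a = -11$ ($a = -9 - 2 = -11$)
$L{\left(A \right)} = - \frac{1}{11}$ ($L{\left(A \right)} = \frac{1}{-11} = - \frac{1}{11}$)
$I{\left(w \right)} = -5$
$L{\left(21 \right)} + \left(5 - 4\right) I{\left(6 \right)} = - \frac{1}{11} + \left(5 - 4\right) \left(-5\right) = - \frac{1}{11} + 1 \left(-5\right) = - \frac{1}{11} - 5 = - \frac{56}{11}$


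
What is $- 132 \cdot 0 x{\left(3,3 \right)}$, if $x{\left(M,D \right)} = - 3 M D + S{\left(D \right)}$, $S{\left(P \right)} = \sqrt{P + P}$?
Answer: $0$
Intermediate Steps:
$S{\left(P \right)} = \sqrt{2} \sqrt{P}$ ($S{\left(P \right)} = \sqrt{2 P} = \sqrt{2} \sqrt{P}$)
$x{\left(M,D \right)} = \sqrt{2} \sqrt{D} - 3 D M$ ($x{\left(M,D \right)} = - 3 M D + \sqrt{2} \sqrt{D} = - 3 D M + \sqrt{2} \sqrt{D} = \sqrt{2} \sqrt{D} - 3 D M$)
$- 132 \cdot 0 x{\left(3,3 \right)} = - 132 \cdot 0 \left(\sqrt{2} \sqrt{3} - 9 \cdot 3\right) = - 132 \cdot 0 \left(\sqrt{6} - 27\right) = - 132 \cdot 0 \left(-27 + \sqrt{6}\right) = \left(-132\right) 0 = 0$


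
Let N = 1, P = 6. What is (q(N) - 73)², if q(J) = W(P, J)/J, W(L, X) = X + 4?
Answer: 4624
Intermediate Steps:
W(L, X) = 4 + X
q(J) = (4 + J)/J
(q(N) - 73)² = ((4 + 1)/1 - 73)² = (1*5 - 73)² = (5 - 73)² = (-68)² = 4624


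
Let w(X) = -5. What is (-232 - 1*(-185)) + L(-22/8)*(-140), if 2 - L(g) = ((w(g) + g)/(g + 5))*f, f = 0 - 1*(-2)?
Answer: -11623/9 ≈ -1291.4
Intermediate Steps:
f = 2 (f = 0 + 2 = 2)
L(g) = 2 - 2*(-5 + g)/(5 + g) (L(g) = 2 - (-5 + g)/(g + 5)*2 = 2 - (-5 + g)/(5 + g)*2 = 2 - 2*(-5 + g)/(5 + g))
(-232 - 1*(-185)) + L(-22/8)*(-140) = (-232 - 1*(-185)) + (20/(5 - 22/8))*(-140) = (-232 + 185) + (20/(5 - 22*⅛))*(-140) = -47 + (20/(5 - 11/4))*(-140) = -47 + (20/(9/4))*(-140) = -47 + (20*(4/9))*(-140) = -47 + (80/9)*(-140) = -47 - 11200/9 = -11623/9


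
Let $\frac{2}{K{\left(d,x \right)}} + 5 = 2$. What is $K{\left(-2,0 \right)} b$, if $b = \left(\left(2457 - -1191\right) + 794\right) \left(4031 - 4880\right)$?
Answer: $2514172$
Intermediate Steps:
$K{\left(d,x \right)} = - \frac{2}{3}$ ($K{\left(d,x \right)} = \frac{2}{-5 + 2} = \frac{2}{-3} = 2 \left(- \frac{1}{3}\right) = - \frac{2}{3}$)
$b = -3771258$ ($b = \left(\left(2457 + 1191\right) + 794\right) \left(-849\right) = \left(3648 + 794\right) \left(-849\right) = 4442 \left(-849\right) = -3771258$)
$K{\left(-2,0 \right)} b = \left(- \frac{2}{3}\right) \left(-3771258\right) = 2514172$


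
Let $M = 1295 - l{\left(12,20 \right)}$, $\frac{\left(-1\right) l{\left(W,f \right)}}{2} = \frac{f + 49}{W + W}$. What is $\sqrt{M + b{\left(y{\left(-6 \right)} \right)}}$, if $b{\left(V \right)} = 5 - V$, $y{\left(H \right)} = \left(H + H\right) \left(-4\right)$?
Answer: $\frac{3 \sqrt{559}}{2} \approx 35.465$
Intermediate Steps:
$y{\left(H \right)} = - 8 H$ ($y{\left(H \right)} = 2 H \left(-4\right) = - 8 H$)
$l{\left(W,f \right)} = - \frac{49 + f}{W}$ ($l{\left(W,f \right)} = - 2 \frac{f + 49}{W + W} = - 2 \frac{49 + f}{2 W} = - \frac{49 + f}{W}$)
$M = \frac{5203}{4}$ ($M = 1295 - \frac{-49 - 20}{12} = 1295 - \frac{1}{12} \left(-69\right) = 1295 - - \frac{23}{4} = 1295 + \frac{23}{4} = \frac{5203}{4} \approx 1300.8$)
$\sqrt{M + b{\left(y{\left(-6 \right)} \right)}} = \sqrt{\frac{5203}{4} + \left(5 - \left(-8\right) \left(-6\right)\right)} = \sqrt{\frac{5203}{4} + \left(5 - 48\right)} = \sqrt{\frac{5203}{4} - 43} = \sqrt{\frac{5031}{4}} = \frac{3 \sqrt{559}}{2}$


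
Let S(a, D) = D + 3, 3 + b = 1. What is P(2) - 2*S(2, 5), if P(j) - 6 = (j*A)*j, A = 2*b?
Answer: -26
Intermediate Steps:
b = -2 (b = -3 + 1 = -2)
A = -4 (A = 2*(-2) = -4)
S(a, D) = 3 + D
P(j) = 6 - 4*j**2 (P(j) = 6 + (j*(-4))*j = 6 + (-4*j)*j = 6 - 4*j**2)
P(2) - 2*S(2, 5) = (6 - 4*2**2) - 2*(3 + 5) = (6 - 4*4) - 2*8 = (6 - 16) - 16 = -10 - 16 = -26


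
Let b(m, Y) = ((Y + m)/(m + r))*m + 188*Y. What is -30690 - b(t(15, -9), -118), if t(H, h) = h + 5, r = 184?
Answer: -382892/45 ≈ -8508.7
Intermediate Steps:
t(H, h) = 5 + h
b(m, Y) = 188*Y + m*(Y + m)/(184 + m) (b(m, Y) = ((Y + m)/(m + 184))*m + 188*Y = ((Y + m)/(184 + m))*m + 188*Y = m*(Y + m)/(184 + m) + 188*Y = 188*Y + m*(Y + m)/(184 + m))
-30690 - b(t(15, -9), -118) = -30690 - ((5 - 9)² + 34592*(-118) + 189*(-118)*(5 - 9))/(184 + (5 - 9)) = -30690 - ((-4)² - 4081856 + 189*(-118)*(-4))/(184 - 4) = -30690 - (16 - 4081856 + 89208)/180 = -30690 - (-3992632)/180 = -30690 - 1*(-998158/45) = -30690 + 998158/45 = -382892/45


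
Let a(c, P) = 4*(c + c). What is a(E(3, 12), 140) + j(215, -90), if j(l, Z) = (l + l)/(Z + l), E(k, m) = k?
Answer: 686/25 ≈ 27.440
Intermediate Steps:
a(c, P) = 8*c (a(c, P) = 4*(2*c) = 8*c)
j(l, Z) = 2*l/(Z + l) (j(l, Z) = (2*l)/(Z + l) = 2*l/(Z + l))
a(E(3, 12), 140) + j(215, -90) = 8*3 + 2*215/(-90 + 215) = 24 + 2*215/125 = 24 + 2*215*(1/125) = 24 + 86/25 = 686/25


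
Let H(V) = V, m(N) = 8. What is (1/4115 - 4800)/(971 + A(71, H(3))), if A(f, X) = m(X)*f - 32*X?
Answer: -19751999/5937945 ≈ -3.3264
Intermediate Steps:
A(f, X) = -32*X + 8*f (A(f, X) = 8*f - 32*X = -32*X + 8*f)
(1/4115 - 4800)/(971 + A(71, H(3))) = (1/4115 - 4800)/(971 + (-32*3 + 8*71)) = (1/4115 - 4800)/(971 + (-96 + 568)) = -19751999/(4115*(971 + 472)) = -19751999/4115/1443 = -19751999/4115*1/1443 = -19751999/5937945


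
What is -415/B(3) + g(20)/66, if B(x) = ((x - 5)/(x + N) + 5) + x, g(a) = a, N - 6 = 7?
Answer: -36310/693 ≈ -52.395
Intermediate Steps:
N = 13 (N = 6 + 7 = 13)
B(x) = 5 + x + (-5 + x)/(13 + x) (B(x) = ((x - 5)/(x + 13) + 5) + x = ((-5 + x)/(13 + x) + 5) + x = (5 + (-5 + x)/(13 + x)) + x = 5 + x + (-5 + x)/(13 + x))
-415/B(3) + g(20)/66 = -415*(13 + 3)/(60 + 3² + 19*3) + 20/66 = -415*16/(60 + 9 + 57) + 20*(1/66) = -415/((1/16)*126) + 10/33 = -415/63/8 + 10/33 = -415*8/63 + 10/33 = -3320/63 + 10/33 = -36310/693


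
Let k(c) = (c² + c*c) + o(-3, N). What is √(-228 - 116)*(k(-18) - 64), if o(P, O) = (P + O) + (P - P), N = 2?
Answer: 1166*I*√86 ≈ 10813.0*I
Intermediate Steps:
o(P, O) = O + P (o(P, O) = (O + P) + 0 = O + P)
k(c) = -1 + 2*c² (k(c) = (c² + c*c) + (2 - 3) = (c² + c²) - 1 = 2*c² - 1 = -1 + 2*c²)
√(-228 - 116)*(k(-18) - 64) = √(-228 - 116)*((-1 + 2*(-18)²) - 64) = √(-344)*((-1 + 2*324) - 64) = (2*I*√86)*((-1 + 648) - 64) = (2*I*√86)*(647 - 64) = (2*I*√86)*583 = 1166*I*√86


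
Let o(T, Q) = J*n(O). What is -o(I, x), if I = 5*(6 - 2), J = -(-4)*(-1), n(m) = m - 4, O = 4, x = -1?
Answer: 0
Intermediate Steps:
n(m) = -4 + m
J = -4 (J = -4*1 = -4)
I = 20 (I = 5*4 = 20)
o(T, Q) = 0 (o(T, Q) = -4*(-4 + 4) = -4*0 = 0)
-o(I, x) = -1*0 = 0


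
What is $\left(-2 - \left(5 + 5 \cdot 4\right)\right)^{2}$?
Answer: $729$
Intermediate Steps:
$\left(-2 - \left(5 + 5 \cdot 4\right)\right)^{2} = \left(-2 - 25\right)^{2} = \left(-27\right)^{2} = 729$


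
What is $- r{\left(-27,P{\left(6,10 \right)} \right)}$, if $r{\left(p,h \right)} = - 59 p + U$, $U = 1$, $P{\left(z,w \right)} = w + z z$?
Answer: $-1594$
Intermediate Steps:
$P{\left(z,w \right)} = w + z^{2}$
$r{\left(p,h \right)} = 1 - 59 p$ ($r{\left(p,h \right)} = - 59 p + 1 = 1 - 59 p$)
$- r{\left(-27,P{\left(6,10 \right)} \right)} = - (1 - -1593) = - (1 + 1593) = \left(-1\right) 1594 = -1594$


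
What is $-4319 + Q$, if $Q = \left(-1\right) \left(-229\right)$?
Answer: $-4090$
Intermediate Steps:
$Q = 229$
$-4319 + Q = -4319 + 229 = -4090$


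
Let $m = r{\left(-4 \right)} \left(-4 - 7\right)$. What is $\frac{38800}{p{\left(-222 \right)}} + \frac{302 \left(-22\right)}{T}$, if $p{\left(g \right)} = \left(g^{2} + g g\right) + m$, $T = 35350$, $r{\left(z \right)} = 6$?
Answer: $\frac{179283178}{870511425} \approx 0.20595$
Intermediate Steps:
$m = -66$ ($m = 6 \left(-4 - 7\right) = 6 \left(-11\right) = -66$)
$p{\left(g \right)} = -66 + 2 g^{2}$ ($p{\left(g \right)} = \left(g^{2} + g g\right) - 66 = \left(g^{2} + g^{2}\right) - 66 = 2 g^{2} - 66 = -66 + 2 g^{2}$)
$\frac{38800}{p{\left(-222 \right)}} + \frac{302 \left(-22\right)}{T} = \frac{38800}{-66 + 2 \left(-222\right)^{2}} + \frac{302 \left(-22\right)}{35350} = \frac{38800}{-66 + 2 \cdot 49284} - \frac{3322}{17675} = \frac{38800}{-66 + 98568} - \frac{3322}{17675} = \frac{38800}{98502} - \frac{3322}{17675} = 38800 \cdot \frac{1}{98502} - \frac{3322}{17675} = \frac{19400}{49251} - \frac{3322}{17675} = \frac{179283178}{870511425}$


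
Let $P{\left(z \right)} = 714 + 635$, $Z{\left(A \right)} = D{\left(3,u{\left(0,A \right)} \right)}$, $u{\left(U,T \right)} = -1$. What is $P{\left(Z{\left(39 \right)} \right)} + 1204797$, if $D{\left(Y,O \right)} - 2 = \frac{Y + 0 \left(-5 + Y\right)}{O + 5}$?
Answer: $1206146$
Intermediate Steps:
$D{\left(Y,O \right)} = 2 + \frac{Y}{5 + O}$ ($D{\left(Y,O \right)} = 2 + \frac{Y + 0 \left(-5 + Y\right)}{O + 5} = 2 + \frac{Y + 0}{5 + O} = 2 + \frac{Y}{5 + O}$)
$Z{\left(A \right)} = \frac{11}{4}$ ($Z{\left(A \right)} = \frac{10 + 3 + 2 \left(-1\right)}{5 - 1} = \frac{10 + 3 - 2}{4} = \frac{1}{4} \cdot 11 = \frac{11}{4}$)
$P{\left(z \right)} = 1349$
$P{\left(Z{\left(39 \right)} \right)} + 1204797 = 1349 + 1204797 = 1206146$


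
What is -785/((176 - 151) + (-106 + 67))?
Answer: 785/14 ≈ 56.071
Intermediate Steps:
-785/((176 - 151) + (-106 + 67)) = -785/(25 - 39) = -785/(-14) = -785*(-1/14) = 785/14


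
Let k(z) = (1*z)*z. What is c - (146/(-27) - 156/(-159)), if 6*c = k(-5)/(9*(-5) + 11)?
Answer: 418787/97308 ≈ 4.3037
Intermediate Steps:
k(z) = z² (k(z) = z*z = z²)
c = -25/204 (c = ((-5)²/(9*(-5) + 11))/6 = (25/(-45 + 11))/6 = (25/(-34))/6 = (25*(-1/34))/6 = (⅙)*(-25/34) = -25/204 ≈ -0.12255)
c - (146/(-27) - 156/(-159)) = -25/204 - (146/(-27) - 156/(-159)) = -25/204 - (146*(-1/27) - 156*(-1/159)) = -25/204 - (-146/27 + 52/53) = -25/204 - 1*(-6334/1431) = -25/204 + 6334/1431 = 418787/97308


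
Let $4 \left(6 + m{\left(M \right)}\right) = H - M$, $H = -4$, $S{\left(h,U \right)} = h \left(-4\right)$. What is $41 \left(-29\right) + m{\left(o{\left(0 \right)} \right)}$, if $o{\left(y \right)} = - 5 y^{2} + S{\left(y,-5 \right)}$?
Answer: $-1196$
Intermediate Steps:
$S{\left(h,U \right)} = - 4 h$
$o{\left(y \right)} = - 5 y^{2} - 4 y$
$m{\left(M \right)} = -7 - \frac{M}{4}$ ($m{\left(M \right)} = -6 + \frac{-4 - M}{4} = -6 - \left(1 + \frac{M}{4}\right) = -7 - \frac{M}{4}$)
$41 \left(-29\right) + m{\left(o{\left(0 \right)} \right)} = 41 \left(-29\right) - \left(7 + \frac{0 \left(-4 - 0\right)}{4}\right) = -1189 - \left(7 + \frac{0 \left(-4 + 0\right)}{4}\right) = -1189 - \left(7 + \frac{0 \left(-4\right)}{4}\right) = -1189 - 7 = -1196$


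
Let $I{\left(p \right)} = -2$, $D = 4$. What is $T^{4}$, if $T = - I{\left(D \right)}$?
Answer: $16$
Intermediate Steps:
$T = 2$ ($T = \left(-1\right) \left(-2\right) = 2$)
$T^{4} = 2^{4} = 16$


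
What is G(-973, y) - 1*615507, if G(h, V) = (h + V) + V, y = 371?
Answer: -615738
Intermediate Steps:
G(h, V) = h + 2*V (G(h, V) = (V + h) + V = h + 2*V)
G(-973, y) - 1*615507 = (-973 + 2*371) - 1*615507 = (-973 + 742) - 615507 = -231 - 615507 = -615738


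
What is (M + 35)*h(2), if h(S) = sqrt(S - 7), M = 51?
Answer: 86*I*sqrt(5) ≈ 192.3*I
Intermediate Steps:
h(S) = sqrt(-7 + S)
(M + 35)*h(2) = (51 + 35)*sqrt(-7 + 2) = 86*sqrt(-5) = 86*(I*sqrt(5)) = 86*I*sqrt(5)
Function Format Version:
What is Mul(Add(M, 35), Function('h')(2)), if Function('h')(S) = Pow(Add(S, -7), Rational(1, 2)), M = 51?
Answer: Mul(86, I, Pow(5, Rational(1, 2))) ≈ Mul(192.30, I)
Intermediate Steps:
Function('h')(S) = Pow(Add(-7, S), Rational(1, 2))
Mul(Add(M, 35), Function('h')(2)) = Mul(Add(51, 35), Pow(Add(-7, 2), Rational(1, 2))) = Mul(86, Pow(-5, Rational(1, 2))) = Mul(86, Mul(I, Pow(5, Rational(1, 2)))) = Mul(86, I, Pow(5, Rational(1, 2)))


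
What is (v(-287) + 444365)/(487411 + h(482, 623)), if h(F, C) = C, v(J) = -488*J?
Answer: 10253/8562 ≈ 1.1975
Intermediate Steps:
(v(-287) + 444365)/(487411 + h(482, 623)) = (-488*(-287) + 444365)/(487411 + 623) = (140056 + 444365)/488034 = 584421*(1/488034) = 10253/8562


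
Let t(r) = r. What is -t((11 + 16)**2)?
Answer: -729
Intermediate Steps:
-t((11 + 16)**2) = -(11 + 16)**2 = -1*27**2 = -1*729 = -729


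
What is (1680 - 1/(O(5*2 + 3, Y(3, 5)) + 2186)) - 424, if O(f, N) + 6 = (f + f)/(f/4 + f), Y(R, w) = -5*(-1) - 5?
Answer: 13700443/10908 ≈ 1256.0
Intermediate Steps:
Y(R, w) = 0 (Y(R, w) = 5 - 5 = 0)
O(f, N) = -22/5 (O(f, N) = -6 + (f + f)/(f/4 + f) = -6 + (2*f)/(f*(¼) + f) = -6 + (2*f)/(f/4 + f) = -6 + (2*f)/((5*f/4)) = -6 + (2*f)*(4/(5*f)) = -6 + 8/5 = -22/5)
(1680 - 1/(O(5*2 + 3, Y(3, 5)) + 2186)) - 424 = (1680 - 1/(-22/5 + 2186)) - 424 = (1680 - 1/10908/5) - 424 = (1680 - 1*5/10908) - 424 = (1680 - 5/10908) - 424 = 18325435/10908 - 424 = 13700443/10908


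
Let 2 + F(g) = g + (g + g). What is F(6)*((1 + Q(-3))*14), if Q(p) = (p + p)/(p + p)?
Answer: 448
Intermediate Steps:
Q(p) = 1 (Q(p) = (2*p)/((2*p)) = (2*p)*(1/(2*p)) = 1)
F(g) = -2 + 3*g (F(g) = -2 + (g + (g + g)) = -2 + (g + 2*g) = -2 + 3*g)
F(6)*((1 + Q(-3))*14) = (-2 + 3*6)*((1 + 1)*14) = (-2 + 18)*(2*14) = 16*28 = 448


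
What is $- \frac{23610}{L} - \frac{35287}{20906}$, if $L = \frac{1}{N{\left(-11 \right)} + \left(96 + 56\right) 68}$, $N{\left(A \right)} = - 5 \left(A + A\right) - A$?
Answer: $- \frac{5161477566907}{20906} \approx -2.4689 \cdot 10^{8}$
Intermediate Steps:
$N{\left(A \right)} = - 11 A$ ($N{\left(A \right)} = - 5 \cdot 2 A - A = - 10 A - A = - 11 A$)
$L = \frac{1}{10457}$ ($L = \frac{1}{\left(-11\right) \left(-11\right) + \left(96 + 56\right) 68} = \frac{1}{121 + 152 \cdot 68} = \frac{1}{121 + 10336} = \frac{1}{10457} \approx 9.563 \cdot 10^{-5}$)
$- \frac{23610}{L} - \frac{35287}{20906} = - 23610 \frac{1}{\frac{1}{10457}} - \frac{35287}{20906} = \left(-23610\right) 10457 - \frac{35287}{20906} = -246889770 - \frac{35287}{20906} = - \frac{5161477566907}{20906}$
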